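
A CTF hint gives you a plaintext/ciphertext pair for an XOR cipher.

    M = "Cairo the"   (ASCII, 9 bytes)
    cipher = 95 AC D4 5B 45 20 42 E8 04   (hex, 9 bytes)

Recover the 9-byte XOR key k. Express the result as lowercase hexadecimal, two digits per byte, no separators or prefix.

Since cipher = M ⊕ k, XORing both sides with M gives k = M ⊕ cipher.
01000011 xor 10010101 = 11010110
01100001 xor 10101100 = 11001101
01101001 xor 11010100 = 10111101
01110010 xor 01011011 = 00101001
01101111 xor 01000101 = 00101010
00100000 xor 00100000 = 00000000
01110100 xor 01000010 = 00110110
01101000 xor 11101000 = 10000000
01100101 xor 00000100 = 01100001

d6cdbd292a00368061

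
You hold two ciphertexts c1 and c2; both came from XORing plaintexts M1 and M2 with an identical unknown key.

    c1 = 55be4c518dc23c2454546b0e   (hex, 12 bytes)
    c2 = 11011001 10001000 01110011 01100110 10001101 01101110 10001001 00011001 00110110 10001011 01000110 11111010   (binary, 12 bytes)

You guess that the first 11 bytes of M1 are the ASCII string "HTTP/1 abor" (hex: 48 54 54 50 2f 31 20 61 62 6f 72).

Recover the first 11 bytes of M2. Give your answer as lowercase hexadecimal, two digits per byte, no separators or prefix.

c4626b672f9d955c00b05f

First, c1 ⊕ c2 = (M1 ⊕ K) ⊕ (M2 ⊕ K) = M1 ⊕ M2, so the key drops out. Then M2 = (M1 ⊕ M2) ⊕ M1 over the first 11 bytes.
byte 0: (55 ^ d9) ^ 48 = 8c ^ 48 = c4
byte 1: (be ^ 88) ^ 54 = 36 ^ 54 = 62
byte 2: (4c ^ 73) ^ 54 = 3f ^ 54 = 6b
byte 3: (51 ^ 66) ^ 50 = 37 ^ 50 = 67
byte 4: (8d ^ 8d) ^ 2f = 00 ^ 2f = 2f
byte 5: (c2 ^ 6e) ^ 31 = ac ^ 31 = 9d
byte 6: (3c ^ 89) ^ 20 = b5 ^ 20 = 95
byte 7: (24 ^ 19) ^ 61 = 3d ^ 61 = 5c
byte 8: (54 ^ 36) ^ 62 = 62 ^ 62 = 00
byte 9: (54 ^ 8b) ^ 6f = df ^ 6f = b0
byte 10: (6b ^ 46) ^ 72 = 2d ^ 72 = 5f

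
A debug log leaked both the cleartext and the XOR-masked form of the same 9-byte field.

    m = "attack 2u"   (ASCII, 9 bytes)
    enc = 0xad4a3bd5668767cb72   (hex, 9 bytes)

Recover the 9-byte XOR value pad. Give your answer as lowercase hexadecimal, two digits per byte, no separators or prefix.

cc3e4fb405ec47f907

Since enc = m ⊕ pad, XORing both sides with m gives pad = m ⊕ enc.
byte 0: 61 ⊕ ad = cc
byte 1: 74 ⊕ 4a = 3e
byte 2: 74 ⊕ 3b = 4f
byte 3: 61 ⊕ d5 = b4
byte 4: 63 ⊕ 66 = 05
byte 5: 6b ⊕ 87 = ec
byte 6: 20 ⊕ 67 = 47
byte 7: 32 ⊕ cb = f9
byte 8: 75 ⊕ 72 = 07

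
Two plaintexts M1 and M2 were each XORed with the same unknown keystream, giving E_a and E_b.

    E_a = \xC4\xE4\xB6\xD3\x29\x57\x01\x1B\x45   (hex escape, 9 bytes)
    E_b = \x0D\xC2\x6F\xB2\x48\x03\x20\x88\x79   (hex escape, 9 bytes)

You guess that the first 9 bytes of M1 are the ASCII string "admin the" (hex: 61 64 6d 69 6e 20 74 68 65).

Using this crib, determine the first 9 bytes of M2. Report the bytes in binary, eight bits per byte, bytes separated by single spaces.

10101000 01000010 10110100 00001000 00001111 01110100 01010101 11111011 01011001

First, E_a ⊕ E_b = (M1 ⊕ K) ⊕ (M2 ⊕ K) = M1 ⊕ M2, so the key drops out. Then M2 = (M1 ⊕ M2) ⊕ M1 over the first 9 bytes.
byte 0: (c4 ^ 0d) ^ 61 = c9 ^ 61 = a8
byte 1: (e4 ^ c2) ^ 64 = 26 ^ 64 = 42
byte 2: (b6 ^ 6f) ^ 6d = d9 ^ 6d = b4
byte 3: (d3 ^ b2) ^ 69 = 61 ^ 69 = 08
byte 4: (29 ^ 48) ^ 6e = 61 ^ 6e = 0f
byte 5: (57 ^ 03) ^ 20 = 54 ^ 20 = 74
byte 6: (01 ^ 20) ^ 74 = 21 ^ 74 = 55
byte 7: (1b ^ 88) ^ 68 = 93 ^ 68 = fb
byte 8: (45 ^ 79) ^ 65 = 3c ^ 65 = 59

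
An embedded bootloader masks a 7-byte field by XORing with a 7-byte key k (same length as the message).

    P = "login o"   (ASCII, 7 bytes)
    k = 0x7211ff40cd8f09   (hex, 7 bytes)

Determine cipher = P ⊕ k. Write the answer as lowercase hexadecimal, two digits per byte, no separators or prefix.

6c ^ 72 = 1e
6f ^ 11 = 7e
67 ^ ff = 98
69 ^ 40 = 29
6e ^ cd = a3
20 ^ 8f = af
6f ^ 09 = 66

1e7e9829a3af66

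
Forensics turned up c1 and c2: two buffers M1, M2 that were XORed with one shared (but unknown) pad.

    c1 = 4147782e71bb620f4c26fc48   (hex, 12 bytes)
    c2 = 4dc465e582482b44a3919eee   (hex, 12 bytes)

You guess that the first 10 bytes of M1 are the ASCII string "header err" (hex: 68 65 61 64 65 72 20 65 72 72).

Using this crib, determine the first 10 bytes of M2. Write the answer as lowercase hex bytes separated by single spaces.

64 e6 7c af 96 81 69 2e 9d c5

First, c1 ⊕ c2 = (M1 ⊕ K) ⊕ (M2 ⊕ K) = M1 ⊕ M2, so the key drops out. Then M2 = (M1 ⊕ M2) ⊕ M1 over the first 10 bytes.
byte 0: (41 xor 4d) xor 68 = 0c xor 68 = 64
byte 1: (47 xor c4) xor 65 = 83 xor 65 = e6
byte 2: (78 xor 65) xor 61 = 1d xor 61 = 7c
byte 3: (2e xor e5) xor 64 = cb xor 64 = af
byte 4: (71 xor 82) xor 65 = f3 xor 65 = 96
byte 5: (bb xor 48) xor 72 = f3 xor 72 = 81
byte 6: (62 xor 2b) xor 20 = 49 xor 20 = 69
byte 7: (0f xor 44) xor 65 = 4b xor 65 = 2e
byte 8: (4c xor a3) xor 72 = ef xor 72 = 9d
byte 9: (26 xor 91) xor 72 = b7 xor 72 = c5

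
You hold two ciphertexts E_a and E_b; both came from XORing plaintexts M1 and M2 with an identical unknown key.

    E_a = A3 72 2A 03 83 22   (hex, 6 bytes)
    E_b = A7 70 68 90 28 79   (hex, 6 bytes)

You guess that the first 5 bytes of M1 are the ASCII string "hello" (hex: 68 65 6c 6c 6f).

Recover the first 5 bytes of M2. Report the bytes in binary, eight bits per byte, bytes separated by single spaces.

First, E_a ⊕ E_b = (M1 ⊕ K) ⊕ (M2 ⊕ K) = M1 ⊕ M2, so the key drops out. Then M2 = (M1 ⊕ M2) ⊕ M1 over the first 5 bytes.
byte 0: (a3 xor a7) xor 68 = 04 xor 68 = 6c
byte 1: (72 xor 70) xor 65 = 02 xor 65 = 67
byte 2: (2a xor 68) xor 6c = 42 xor 6c = 2e
byte 3: (03 xor 90) xor 6c = 93 xor 6c = ff
byte 4: (83 xor 28) xor 6f = ab xor 6f = c4

01101100 01100111 00101110 11111111 11000100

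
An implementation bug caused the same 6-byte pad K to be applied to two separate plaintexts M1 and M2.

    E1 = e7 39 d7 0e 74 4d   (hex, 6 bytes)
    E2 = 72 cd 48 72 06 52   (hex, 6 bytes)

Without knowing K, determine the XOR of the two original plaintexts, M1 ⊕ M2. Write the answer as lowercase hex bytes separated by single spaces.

95 f4 9f 7c 72 1f

E1 ⊕ E2 = (M1 ⊕ K) ⊕ (M2 ⊕ K) = M1 ⊕ M2 — the shared key cancels under XOR.
11100111 ^ 01110010 = 10010101
00111001 ^ 11001101 = 11110100
11010111 ^ 01001000 = 10011111
00001110 ^ 01110010 = 01111100
01110100 ^ 00000110 = 01110010
01001101 ^ 01010010 = 00011111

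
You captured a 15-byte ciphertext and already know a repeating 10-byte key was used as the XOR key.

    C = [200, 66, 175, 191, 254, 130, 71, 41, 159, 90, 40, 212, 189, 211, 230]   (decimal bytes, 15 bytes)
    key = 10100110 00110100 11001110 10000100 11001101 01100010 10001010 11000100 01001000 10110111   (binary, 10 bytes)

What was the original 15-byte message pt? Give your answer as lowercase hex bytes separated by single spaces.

6e 76 61 3b 33 e0 cd ed d7 ed 8e e0 73 57 2b

The 10-byte key repeats, so the effective keystream is a6 34 ce 84 cd 62 8a c4 48 b7 a6 34 ce 84 cd.
byte 0: 11001000 XOR 10100110 = 01101110
byte 1: 01000010 XOR 00110100 = 01110110
byte 2: 10101111 XOR 11001110 = 01100001
byte 3: 10111111 XOR 10000100 = 00111011
byte 4: 11111110 XOR 11001101 = 00110011
byte 5: 10000010 XOR 01100010 = 11100000
byte 6: 01000111 XOR 10001010 = 11001101
byte 7: 00101001 XOR 11000100 = 11101101
byte 8: 10011111 XOR 01001000 = 11010111
byte 9: 01011010 XOR 10110111 = 11101101
byte 10: 00101000 XOR 10100110 = 10001110
byte 11: 11010100 XOR 00110100 = 11100000
byte 12: 10111101 XOR 11001110 = 01110011
byte 13: 11010011 XOR 10000100 = 01010111
byte 14: 11100110 XOR 11001101 = 00101011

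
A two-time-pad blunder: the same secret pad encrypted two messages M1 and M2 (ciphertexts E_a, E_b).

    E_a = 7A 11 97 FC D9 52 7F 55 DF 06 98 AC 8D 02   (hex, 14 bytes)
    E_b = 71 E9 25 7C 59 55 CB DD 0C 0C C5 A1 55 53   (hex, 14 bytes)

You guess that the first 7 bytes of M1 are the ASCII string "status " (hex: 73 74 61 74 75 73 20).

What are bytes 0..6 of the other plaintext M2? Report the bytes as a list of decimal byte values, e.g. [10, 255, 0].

First, E_a ⊕ E_b = (M1 ⊕ K) ⊕ (M2 ⊕ K) = M1 ⊕ M2, so the key drops out. Then M2 = (M1 ⊕ M2) ⊕ M1 over the first 7 bytes.
byte 0: (7a xor 71) xor 73 = 0b xor 73 = 78
byte 1: (11 xor e9) xor 74 = f8 xor 74 = 8c
byte 2: (97 xor 25) xor 61 = b2 xor 61 = d3
byte 3: (fc xor 7c) xor 74 = 80 xor 74 = f4
byte 4: (d9 xor 59) xor 75 = 80 xor 75 = f5
byte 5: (52 xor 55) xor 73 = 07 xor 73 = 74
byte 6: (7f xor cb) xor 20 = b4 xor 20 = 94

[120, 140, 211, 244, 245, 116, 148]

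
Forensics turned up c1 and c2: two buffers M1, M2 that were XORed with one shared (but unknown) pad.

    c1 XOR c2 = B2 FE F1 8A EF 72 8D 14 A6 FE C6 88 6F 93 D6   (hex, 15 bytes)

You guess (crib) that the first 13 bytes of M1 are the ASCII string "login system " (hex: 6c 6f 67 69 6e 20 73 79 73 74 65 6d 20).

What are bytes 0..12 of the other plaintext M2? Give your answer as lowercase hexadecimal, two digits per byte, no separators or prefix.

de9196e38152fe6dd58aa3e54f

Since c1 ⊕ c2 = M1 ⊕ M2, XORing with the guessed M1 bytes yields the corresponding M2 bytes: M2 = (c1 ⊕ c2) ⊕ M1.
b2 ⊕ 6c = de
fe ⊕ 6f = 91
f1 ⊕ 67 = 96
8a ⊕ 69 = e3
ef ⊕ 6e = 81
72 ⊕ 20 = 52
8d ⊕ 73 = fe
14 ⊕ 79 = 6d
a6 ⊕ 73 = d5
fe ⊕ 74 = 8a
c6 ⊕ 65 = a3
88 ⊕ 6d = e5
6f ⊕ 20 = 4f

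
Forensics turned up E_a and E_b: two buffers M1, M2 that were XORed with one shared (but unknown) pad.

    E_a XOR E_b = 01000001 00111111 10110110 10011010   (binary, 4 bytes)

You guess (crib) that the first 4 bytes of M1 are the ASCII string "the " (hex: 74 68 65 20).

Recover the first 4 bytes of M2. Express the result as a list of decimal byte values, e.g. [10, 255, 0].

[53, 87, 211, 186]

Since E_a ⊕ E_b = M1 ⊕ M2, XORing with the guessed M1 bytes yields the corresponding M2 bytes: M2 = (E_a ⊕ E_b) ⊕ M1.
41 xor 74 = 35
3f xor 68 = 57
b6 xor 65 = d3
9a xor 20 = ba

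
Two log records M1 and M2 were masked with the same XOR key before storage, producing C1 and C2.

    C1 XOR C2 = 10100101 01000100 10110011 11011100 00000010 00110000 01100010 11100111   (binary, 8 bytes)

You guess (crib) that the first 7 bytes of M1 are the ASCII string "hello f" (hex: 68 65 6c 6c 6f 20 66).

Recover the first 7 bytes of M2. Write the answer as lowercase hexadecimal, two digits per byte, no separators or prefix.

Since C1 ⊕ C2 = M1 ⊕ M2, XORing with the guessed M1 bytes yields the corresponding M2 bytes: M2 = (C1 ⊕ C2) ⊕ M1.
a5 ⊕ 68 = cd
44 ⊕ 65 = 21
b3 ⊕ 6c = df
dc ⊕ 6c = b0
02 ⊕ 6f = 6d
30 ⊕ 20 = 10
62 ⊕ 66 = 04

cd21dfb06d1004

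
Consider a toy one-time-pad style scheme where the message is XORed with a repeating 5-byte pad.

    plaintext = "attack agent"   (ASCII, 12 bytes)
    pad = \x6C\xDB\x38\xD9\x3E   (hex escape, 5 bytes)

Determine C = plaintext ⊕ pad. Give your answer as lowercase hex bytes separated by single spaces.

0d af 4c b8 5d 07 fb 59 be 5b 02 af

The 5-byte key repeats, so the effective keystream is 6c db 38 d9 3e 6c db 38 d9 3e 6c db.
byte 0: 61 ⊕ 6c = 0d
byte 1: 74 ⊕ db = af
byte 2: 74 ⊕ 38 = 4c
byte 3: 61 ⊕ d9 = b8
byte 4: 63 ⊕ 3e = 5d
byte 5: 6b ⊕ 6c = 07
byte 6: 20 ⊕ db = fb
byte 7: 61 ⊕ 38 = 59
byte 8: 67 ⊕ d9 = be
byte 9: 65 ⊕ 3e = 5b
byte 10: 6e ⊕ 6c = 02
byte 11: 74 ⊕ db = af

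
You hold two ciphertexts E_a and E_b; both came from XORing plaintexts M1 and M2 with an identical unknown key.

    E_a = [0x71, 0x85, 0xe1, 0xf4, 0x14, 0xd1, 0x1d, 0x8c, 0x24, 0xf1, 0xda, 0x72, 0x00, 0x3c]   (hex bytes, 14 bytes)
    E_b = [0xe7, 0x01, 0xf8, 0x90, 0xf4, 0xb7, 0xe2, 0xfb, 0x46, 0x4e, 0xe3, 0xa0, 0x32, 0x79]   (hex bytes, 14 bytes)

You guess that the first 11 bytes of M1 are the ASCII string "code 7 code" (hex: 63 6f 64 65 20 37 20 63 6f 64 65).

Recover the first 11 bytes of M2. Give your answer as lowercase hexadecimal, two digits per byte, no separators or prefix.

f5eb7d01c051df140ddb5c

First, E_a ⊕ E_b = (M1 ⊕ K) ⊕ (M2 ⊕ K) = M1 ⊕ M2, so the key drops out. Then M2 = (M1 ⊕ M2) ⊕ M1 over the first 11 bytes.
byte 0: (71 XOR e7) XOR 63 = 96 XOR 63 = f5
byte 1: (85 XOR 01) XOR 6f = 84 XOR 6f = eb
byte 2: (e1 XOR f8) XOR 64 = 19 XOR 64 = 7d
byte 3: (f4 XOR 90) XOR 65 = 64 XOR 65 = 01
byte 4: (14 XOR f4) XOR 20 = e0 XOR 20 = c0
byte 5: (d1 XOR b7) XOR 37 = 66 XOR 37 = 51
byte 6: (1d XOR e2) XOR 20 = ff XOR 20 = df
byte 7: (8c XOR fb) XOR 63 = 77 XOR 63 = 14
byte 8: (24 XOR 46) XOR 6f = 62 XOR 6f = 0d
byte 9: (f1 XOR 4e) XOR 64 = bf XOR 64 = db
byte 10: (da XOR e3) XOR 65 = 39 XOR 65 = 5c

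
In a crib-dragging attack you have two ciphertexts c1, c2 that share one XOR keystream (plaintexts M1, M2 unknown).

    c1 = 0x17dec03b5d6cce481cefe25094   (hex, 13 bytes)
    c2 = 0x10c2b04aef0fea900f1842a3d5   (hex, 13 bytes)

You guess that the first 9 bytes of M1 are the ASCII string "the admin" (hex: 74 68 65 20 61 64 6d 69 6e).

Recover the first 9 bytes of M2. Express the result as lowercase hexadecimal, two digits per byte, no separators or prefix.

73741551d30749b17d

First, c1 ⊕ c2 = (M1 ⊕ K) ⊕ (M2 ⊕ K) = M1 ⊕ M2, so the key drops out. Then M2 = (M1 ⊕ M2) ⊕ M1 over the first 9 bytes.
byte 0: (17 xor 10) xor 74 = 07 xor 74 = 73
byte 1: (de xor c2) xor 68 = 1c xor 68 = 74
byte 2: (c0 xor b0) xor 65 = 70 xor 65 = 15
byte 3: (3b xor 4a) xor 20 = 71 xor 20 = 51
byte 4: (5d xor ef) xor 61 = b2 xor 61 = d3
byte 5: (6c xor 0f) xor 64 = 63 xor 64 = 07
byte 6: (ce xor ea) xor 6d = 24 xor 6d = 49
byte 7: (48 xor 90) xor 69 = d8 xor 69 = b1
byte 8: (1c xor 0f) xor 6e = 13 xor 6e = 7d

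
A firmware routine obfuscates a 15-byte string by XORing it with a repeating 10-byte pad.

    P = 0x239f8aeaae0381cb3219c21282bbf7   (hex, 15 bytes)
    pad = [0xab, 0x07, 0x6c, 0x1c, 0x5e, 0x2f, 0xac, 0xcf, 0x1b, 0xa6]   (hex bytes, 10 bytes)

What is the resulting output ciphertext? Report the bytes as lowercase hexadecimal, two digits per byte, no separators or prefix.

The 10-byte key repeats, so the effective keystream is ab 07 6c 1c 5e 2f ac cf 1b a6 ab 07 6c 1c 5e.
byte 0: 23 ^ ab = 88
byte 1: 9f ^ 07 = 98
byte 2: 8a ^ 6c = e6
byte 3: ea ^ 1c = f6
byte 4: ae ^ 5e = f0
byte 5: 03 ^ 2f = 2c
byte 6: 81 ^ ac = 2d
byte 7: cb ^ cf = 04
byte 8: 32 ^ 1b = 29
byte 9: 19 ^ a6 = bf
byte 10: c2 ^ ab = 69
byte 11: 12 ^ 07 = 15
byte 12: 82 ^ 6c = ee
byte 13: bb ^ 1c = a7
byte 14: f7 ^ 5e = a9

8898e6f6f02c2d0429bf6915eea7a9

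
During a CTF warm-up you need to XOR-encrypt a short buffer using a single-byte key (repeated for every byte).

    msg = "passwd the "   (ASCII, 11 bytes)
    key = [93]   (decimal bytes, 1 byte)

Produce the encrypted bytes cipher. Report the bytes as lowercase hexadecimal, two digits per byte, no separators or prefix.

The 1-byte key repeats, so the effective keystream is 5d 5d 5d 5d 5d 5d 5d 5d 5d 5d 5d.
byte 0: 70 XOR 5d = 2d
byte 1: 61 XOR 5d = 3c
byte 2: 73 XOR 5d = 2e
byte 3: 73 XOR 5d = 2e
byte 4: 77 XOR 5d = 2a
byte 5: 64 XOR 5d = 39
byte 6: 20 XOR 5d = 7d
byte 7: 74 XOR 5d = 29
byte 8: 68 XOR 5d = 35
byte 9: 65 XOR 5d = 38
byte 10: 20 XOR 5d = 7d

2d3c2e2e2a397d2935387d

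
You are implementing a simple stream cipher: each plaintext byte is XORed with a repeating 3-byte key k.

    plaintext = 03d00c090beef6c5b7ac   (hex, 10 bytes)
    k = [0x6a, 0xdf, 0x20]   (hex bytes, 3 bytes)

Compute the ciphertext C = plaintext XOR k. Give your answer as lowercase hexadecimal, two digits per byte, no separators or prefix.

The 3-byte key repeats, so the effective keystream is 6a df 20 6a df 20 6a df 20 6a.
byte 0: 00000011 ^ 01101010 = 01101001
byte 1: 11010000 ^ 11011111 = 00001111
byte 2: 00001100 ^ 00100000 = 00101100
byte 3: 00001001 ^ 01101010 = 01100011
byte 4: 00001011 ^ 11011111 = 11010100
byte 5: 11101110 ^ 00100000 = 11001110
byte 6: 11110110 ^ 01101010 = 10011100
byte 7: 11000101 ^ 11011111 = 00011010
byte 8: 10110111 ^ 00100000 = 10010111
byte 9: 10101100 ^ 01101010 = 11000110

690f2c63d4ce9c1a97c6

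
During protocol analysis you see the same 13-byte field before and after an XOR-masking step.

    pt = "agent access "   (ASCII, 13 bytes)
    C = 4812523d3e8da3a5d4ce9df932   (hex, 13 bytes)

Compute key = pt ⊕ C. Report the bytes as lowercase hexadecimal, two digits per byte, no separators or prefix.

297537534aadc2c6b7abee8a12

Since C = pt ⊕ key, XORing both sides with pt gives key = pt ⊕ C.
61 xor 48 = 29
67 xor 12 = 75
65 xor 52 = 37
6e xor 3d = 53
74 xor 3e = 4a
20 xor 8d = ad
61 xor a3 = c2
63 xor a5 = c6
63 xor d4 = b7
65 xor ce = ab
73 xor 9d = ee
73 xor f9 = 8a
20 xor 32 = 12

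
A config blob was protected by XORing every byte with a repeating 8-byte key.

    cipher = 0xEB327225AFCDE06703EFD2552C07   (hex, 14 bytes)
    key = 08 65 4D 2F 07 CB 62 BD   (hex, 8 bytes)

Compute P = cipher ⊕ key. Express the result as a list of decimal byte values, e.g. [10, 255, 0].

The 8-byte key repeats, so the effective keystream is 08 65 4d 2f 07 cb 62 bd 08 65 4d 2f 07 cb.
byte 0: 11101011 ^ 00001000 = 11100011
byte 1: 00110010 ^ 01100101 = 01010111
byte 2: 01110010 ^ 01001101 = 00111111
byte 3: 00100101 ^ 00101111 = 00001010
byte 4: 10101111 ^ 00000111 = 10101000
byte 5: 11001101 ^ 11001011 = 00000110
byte 6: 11100000 ^ 01100010 = 10000010
byte 7: 01100111 ^ 10111101 = 11011010
byte 8: 00000011 ^ 00001000 = 00001011
byte 9: 11101111 ^ 01100101 = 10001010
byte 10: 11010010 ^ 01001101 = 10011111
byte 11: 01010101 ^ 00101111 = 01111010
byte 12: 00101100 ^ 00000111 = 00101011
byte 13: 00000111 ^ 11001011 = 11001100

[227, 87, 63, 10, 168, 6, 130, 218, 11, 138, 159, 122, 43, 204]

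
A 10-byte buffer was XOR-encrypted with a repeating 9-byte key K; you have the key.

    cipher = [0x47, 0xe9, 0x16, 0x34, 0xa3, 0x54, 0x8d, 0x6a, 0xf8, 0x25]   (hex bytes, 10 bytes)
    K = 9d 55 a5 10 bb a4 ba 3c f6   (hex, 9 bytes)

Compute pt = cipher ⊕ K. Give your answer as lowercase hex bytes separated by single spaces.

The 9-byte key repeats, so the effective keystream is 9d 55 a5 10 bb a4 ba 3c f6 9d.
byte 0: 47 xor 9d = da
byte 1: e9 xor 55 = bc
byte 2: 16 xor a5 = b3
byte 3: 34 xor 10 = 24
byte 4: a3 xor bb = 18
byte 5: 54 xor a4 = f0
byte 6: 8d xor ba = 37
byte 7: 6a xor 3c = 56
byte 8: f8 xor f6 = 0e
byte 9: 25 xor 9d = b8

da bc b3 24 18 f0 37 56 0e b8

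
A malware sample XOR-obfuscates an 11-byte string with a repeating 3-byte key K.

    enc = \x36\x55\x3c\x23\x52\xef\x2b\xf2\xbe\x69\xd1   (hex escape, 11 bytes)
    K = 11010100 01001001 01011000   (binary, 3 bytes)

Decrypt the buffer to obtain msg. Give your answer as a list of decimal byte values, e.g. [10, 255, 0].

[226, 28, 100, 247, 27, 183, 255, 187, 230, 189, 152]

The 3-byte key repeats, so the effective keystream is d4 49 58 d4 49 58 d4 49 58 d4 49.
byte 0: 00110110 ^ 11010100 = 11100010
byte 1: 01010101 ^ 01001001 = 00011100
byte 2: 00111100 ^ 01011000 = 01100100
byte 3: 00100011 ^ 11010100 = 11110111
byte 4: 01010010 ^ 01001001 = 00011011
byte 5: 11101111 ^ 01011000 = 10110111
byte 6: 00101011 ^ 11010100 = 11111111
byte 7: 11110010 ^ 01001001 = 10111011
byte 8: 10111110 ^ 01011000 = 11100110
byte 9: 01101001 ^ 11010100 = 10111101
byte 10: 11010001 ^ 01001001 = 10011000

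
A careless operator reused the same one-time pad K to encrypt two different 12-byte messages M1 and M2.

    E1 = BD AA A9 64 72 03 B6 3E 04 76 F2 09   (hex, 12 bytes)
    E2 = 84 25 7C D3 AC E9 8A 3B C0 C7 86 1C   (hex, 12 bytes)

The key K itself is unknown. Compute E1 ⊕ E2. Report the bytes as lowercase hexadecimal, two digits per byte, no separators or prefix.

398fd5b7deea3c05c4b17415

E1 ⊕ E2 = (M1 ⊕ K) ⊕ (M2 ⊕ K) = M1 ⊕ M2 — the shared key cancels under XOR.
byte 0: bd ⊕ 84 = 39
byte 1: aa ⊕ 25 = 8f
byte 2: a9 ⊕ 7c = d5
byte 3: 64 ⊕ d3 = b7
byte 4: 72 ⊕ ac = de
byte 5: 03 ⊕ e9 = ea
byte 6: b6 ⊕ 8a = 3c
byte 7: 3e ⊕ 3b = 05
byte 8: 04 ⊕ c0 = c4
byte 9: 76 ⊕ c7 = b1
byte 10: f2 ⊕ 86 = 74
byte 11: 09 ⊕ 1c = 15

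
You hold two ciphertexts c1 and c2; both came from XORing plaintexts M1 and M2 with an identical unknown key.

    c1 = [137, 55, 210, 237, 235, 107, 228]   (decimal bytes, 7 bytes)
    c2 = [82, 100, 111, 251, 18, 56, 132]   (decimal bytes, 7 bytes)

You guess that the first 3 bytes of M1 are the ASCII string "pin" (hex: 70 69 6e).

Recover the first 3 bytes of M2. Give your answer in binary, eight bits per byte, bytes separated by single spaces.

10101011 00111010 11010011

First, c1 ⊕ c2 = (M1 ⊕ K) ⊕ (M2 ⊕ K) = M1 ⊕ M2, so the key drops out. Then M2 = (M1 ⊕ M2) ⊕ M1 over the first 3 bytes.
byte 0: (89 xor 52) xor 70 = db xor 70 = ab
byte 1: (37 xor 64) xor 69 = 53 xor 69 = 3a
byte 2: (d2 xor 6f) xor 6e = bd xor 6e = d3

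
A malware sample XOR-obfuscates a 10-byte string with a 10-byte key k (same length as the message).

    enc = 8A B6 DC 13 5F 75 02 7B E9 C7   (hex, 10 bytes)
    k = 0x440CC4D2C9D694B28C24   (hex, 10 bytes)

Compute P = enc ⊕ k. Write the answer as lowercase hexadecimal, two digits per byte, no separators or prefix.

ceba18c196a396c965e3

8a ⊕ 44 = ce
b6 ⊕ 0c = ba
dc ⊕ c4 = 18
13 ⊕ d2 = c1
5f ⊕ c9 = 96
75 ⊕ d6 = a3
02 ⊕ 94 = 96
7b ⊕ b2 = c9
e9 ⊕ 8c = 65
c7 ⊕ 24 = e3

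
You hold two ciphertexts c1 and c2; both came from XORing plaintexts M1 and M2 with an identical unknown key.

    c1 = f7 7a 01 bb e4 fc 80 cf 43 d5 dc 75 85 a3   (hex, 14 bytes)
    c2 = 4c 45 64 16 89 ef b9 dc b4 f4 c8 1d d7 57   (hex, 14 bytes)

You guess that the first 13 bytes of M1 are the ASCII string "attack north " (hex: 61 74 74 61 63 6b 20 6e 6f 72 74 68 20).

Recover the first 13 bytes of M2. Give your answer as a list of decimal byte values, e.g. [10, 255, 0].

[218, 75, 17, 204, 14, 120, 25, 125, 152, 83, 96, 0, 114]

First, c1 ⊕ c2 = (M1 ⊕ K) ⊕ (M2 ⊕ K) = M1 ⊕ M2, so the key drops out. Then M2 = (M1 ⊕ M2) ⊕ M1 over the first 13 bytes.
byte 0: (f7 xor 4c) xor 61 = bb xor 61 = da
byte 1: (7a xor 45) xor 74 = 3f xor 74 = 4b
byte 2: (01 xor 64) xor 74 = 65 xor 74 = 11
byte 3: (bb xor 16) xor 61 = ad xor 61 = cc
byte 4: (e4 xor 89) xor 63 = 6d xor 63 = 0e
byte 5: (fc xor ef) xor 6b = 13 xor 6b = 78
byte 6: (80 xor b9) xor 20 = 39 xor 20 = 19
byte 7: (cf xor dc) xor 6e = 13 xor 6e = 7d
byte 8: (43 xor b4) xor 6f = f7 xor 6f = 98
byte 9: (d5 xor f4) xor 72 = 21 xor 72 = 53
byte 10: (dc xor c8) xor 74 = 14 xor 74 = 60
byte 11: (75 xor 1d) xor 68 = 68 xor 68 = 00
byte 12: (85 xor d7) xor 20 = 52 xor 20 = 72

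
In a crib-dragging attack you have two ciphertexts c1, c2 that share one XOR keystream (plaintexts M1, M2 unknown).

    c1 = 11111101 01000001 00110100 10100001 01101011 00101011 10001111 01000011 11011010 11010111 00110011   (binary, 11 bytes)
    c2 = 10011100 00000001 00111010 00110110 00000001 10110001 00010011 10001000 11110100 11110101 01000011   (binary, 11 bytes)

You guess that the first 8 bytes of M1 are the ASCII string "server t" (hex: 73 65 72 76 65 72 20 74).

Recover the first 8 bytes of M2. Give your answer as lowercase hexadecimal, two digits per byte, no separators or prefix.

First, c1 ⊕ c2 = (M1 ⊕ K) ⊕ (M2 ⊕ K) = M1 ⊕ M2, so the key drops out. Then M2 = (M1 ⊕ M2) ⊕ M1 over the first 8 bytes.
byte 0: (fd xor 9c) xor 73 = 61 xor 73 = 12
byte 1: (41 xor 01) xor 65 = 40 xor 65 = 25
byte 2: (34 xor 3a) xor 72 = 0e xor 72 = 7c
byte 3: (a1 xor 36) xor 76 = 97 xor 76 = e1
byte 4: (6b xor 01) xor 65 = 6a xor 65 = 0f
byte 5: (2b xor b1) xor 72 = 9a xor 72 = e8
byte 6: (8f xor 13) xor 20 = 9c xor 20 = bc
byte 7: (43 xor 88) xor 74 = cb xor 74 = bf

12257ce10fe8bcbf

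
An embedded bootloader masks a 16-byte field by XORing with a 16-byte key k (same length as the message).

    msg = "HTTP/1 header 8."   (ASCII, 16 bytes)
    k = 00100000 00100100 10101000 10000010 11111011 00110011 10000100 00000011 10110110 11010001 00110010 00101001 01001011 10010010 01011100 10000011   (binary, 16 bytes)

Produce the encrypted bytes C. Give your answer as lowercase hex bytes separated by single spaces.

48 XOR 20 = 68
54 XOR 24 = 70
54 XOR a8 = fc
50 XOR 82 = d2
2f XOR fb = d4
31 XOR 33 = 02
20 XOR 84 = a4
68 XOR 03 = 6b
65 XOR b6 = d3
61 XOR d1 = b0
64 XOR 32 = 56
65 XOR 29 = 4c
72 XOR 4b = 39
20 XOR 92 = b2
38 XOR 5c = 64
2e XOR 83 = ad

68 70 fc d2 d4 02 a4 6b d3 b0 56 4c 39 b2 64 ad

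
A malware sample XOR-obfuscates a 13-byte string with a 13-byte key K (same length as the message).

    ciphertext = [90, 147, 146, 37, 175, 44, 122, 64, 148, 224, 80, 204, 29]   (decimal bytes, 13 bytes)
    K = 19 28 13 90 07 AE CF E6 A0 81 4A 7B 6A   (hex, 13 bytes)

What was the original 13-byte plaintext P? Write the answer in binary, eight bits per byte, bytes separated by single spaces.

01000011 10111011 10000001 10110101 10101000 10000010 10110101 10100110 00110100 01100001 00011010 10110111 01110111

 90 ⊕  25 =  67
147 ⊕  40 = 187
146 ⊕  19 = 129
 37 ⊕ 144 = 181
175 ⊕   7 = 168
 44 ⊕ 174 = 130
122 ⊕ 207 = 181
 64 ⊕ 230 = 166
148 ⊕ 160 =  52
224 ⊕ 129 =  97
 80 ⊕  74 =  26
204 ⊕ 123 = 183
 29 ⊕ 106 = 119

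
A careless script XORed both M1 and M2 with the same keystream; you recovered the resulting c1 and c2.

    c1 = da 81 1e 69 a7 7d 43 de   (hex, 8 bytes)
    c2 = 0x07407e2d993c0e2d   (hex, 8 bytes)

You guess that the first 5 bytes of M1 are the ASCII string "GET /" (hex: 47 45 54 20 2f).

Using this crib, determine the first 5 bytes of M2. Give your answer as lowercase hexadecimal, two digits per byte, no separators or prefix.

First, c1 ⊕ c2 = (M1 ⊕ K) ⊕ (M2 ⊕ K) = M1 ⊕ M2, so the key drops out. Then M2 = (M1 ⊕ M2) ⊕ M1 over the first 5 bytes.
byte 0: (da ^ 07) ^ 47 = dd ^ 47 = 9a
byte 1: (81 ^ 40) ^ 45 = c1 ^ 45 = 84
byte 2: (1e ^ 7e) ^ 54 = 60 ^ 54 = 34
byte 3: (69 ^ 2d) ^ 20 = 44 ^ 20 = 64
byte 4: (a7 ^ 99) ^ 2f = 3e ^ 2f = 11

9a84346411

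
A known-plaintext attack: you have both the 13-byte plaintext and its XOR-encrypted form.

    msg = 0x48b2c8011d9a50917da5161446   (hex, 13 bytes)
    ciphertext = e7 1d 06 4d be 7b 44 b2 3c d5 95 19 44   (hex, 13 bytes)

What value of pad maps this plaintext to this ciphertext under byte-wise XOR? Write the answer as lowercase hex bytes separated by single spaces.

af af ce 4c a3 e1 14 23 41 70 83 0d 02

Since ciphertext = msg ⊕ pad, XORing both sides with msg gives pad = msg ⊕ ciphertext.
48 ^ e7 = af
b2 ^ 1d = af
c8 ^ 06 = ce
01 ^ 4d = 4c
1d ^ be = a3
9a ^ 7b = e1
50 ^ 44 = 14
91 ^ b2 = 23
7d ^ 3c = 41
a5 ^ d5 = 70
16 ^ 95 = 83
14 ^ 19 = 0d
46 ^ 44 = 02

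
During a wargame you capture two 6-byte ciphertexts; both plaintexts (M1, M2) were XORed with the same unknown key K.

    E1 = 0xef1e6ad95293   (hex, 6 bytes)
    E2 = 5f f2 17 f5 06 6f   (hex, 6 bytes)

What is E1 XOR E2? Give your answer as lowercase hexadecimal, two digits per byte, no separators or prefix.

b0ec7d2c54fc

E1 ⊕ E2 = (M1 ⊕ K) ⊕ (M2 ⊕ K) = M1 ⊕ M2 — the shared key cancels under XOR.
239 ⊕  95 = 176
 30 ⊕ 242 = 236
106 ⊕  23 = 125
217 ⊕ 245 =  44
 82 ⊕   6 =  84
147 ⊕ 111 = 252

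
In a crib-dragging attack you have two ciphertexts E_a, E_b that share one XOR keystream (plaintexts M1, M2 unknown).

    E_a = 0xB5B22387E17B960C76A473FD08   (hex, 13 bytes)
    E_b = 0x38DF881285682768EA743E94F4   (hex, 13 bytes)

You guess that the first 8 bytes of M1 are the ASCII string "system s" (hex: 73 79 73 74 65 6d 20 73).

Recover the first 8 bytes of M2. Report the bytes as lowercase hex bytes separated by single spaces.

First, E_a ⊕ E_b = (M1 ⊕ K) ⊕ (M2 ⊕ K) = M1 ⊕ M2, so the key drops out. Then M2 = (M1 ⊕ M2) ⊕ M1 over the first 8 bytes.
byte 0: (b5 ⊕ 38) ⊕ 73 = 8d ⊕ 73 = fe
byte 1: (b2 ⊕ df) ⊕ 79 = 6d ⊕ 79 = 14
byte 2: (23 ⊕ 88) ⊕ 73 = ab ⊕ 73 = d8
byte 3: (87 ⊕ 12) ⊕ 74 = 95 ⊕ 74 = e1
byte 4: (e1 ⊕ 85) ⊕ 65 = 64 ⊕ 65 = 01
byte 5: (7b ⊕ 68) ⊕ 6d = 13 ⊕ 6d = 7e
byte 6: (96 ⊕ 27) ⊕ 20 = b1 ⊕ 20 = 91
byte 7: (0c ⊕ 68) ⊕ 73 = 64 ⊕ 73 = 17

fe 14 d8 e1 01 7e 91 17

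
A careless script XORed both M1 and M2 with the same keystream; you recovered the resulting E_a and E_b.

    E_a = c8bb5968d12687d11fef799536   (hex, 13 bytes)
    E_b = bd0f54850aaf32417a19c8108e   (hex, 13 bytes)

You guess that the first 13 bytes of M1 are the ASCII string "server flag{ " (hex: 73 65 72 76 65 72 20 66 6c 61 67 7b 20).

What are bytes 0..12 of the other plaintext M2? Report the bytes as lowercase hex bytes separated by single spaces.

First, E_a ⊕ E_b = (M1 ⊕ K) ⊕ (M2 ⊕ K) = M1 ⊕ M2, so the key drops out. Then M2 = (M1 ⊕ M2) ⊕ M1 over the first 13 bytes.
byte 0: (c8 ⊕ bd) ⊕ 73 = 75 ⊕ 73 = 06
byte 1: (bb ⊕ 0f) ⊕ 65 = b4 ⊕ 65 = d1
byte 2: (59 ⊕ 54) ⊕ 72 = 0d ⊕ 72 = 7f
byte 3: (68 ⊕ 85) ⊕ 76 = ed ⊕ 76 = 9b
byte 4: (d1 ⊕ 0a) ⊕ 65 = db ⊕ 65 = be
byte 5: (26 ⊕ af) ⊕ 72 = 89 ⊕ 72 = fb
byte 6: (87 ⊕ 32) ⊕ 20 = b5 ⊕ 20 = 95
byte 7: (d1 ⊕ 41) ⊕ 66 = 90 ⊕ 66 = f6
byte 8: (1f ⊕ 7a) ⊕ 6c = 65 ⊕ 6c = 09
byte 9: (ef ⊕ 19) ⊕ 61 = f6 ⊕ 61 = 97
byte 10: (79 ⊕ c8) ⊕ 67 = b1 ⊕ 67 = d6
byte 11: (95 ⊕ 10) ⊕ 7b = 85 ⊕ 7b = fe
byte 12: (36 ⊕ 8e) ⊕ 20 = b8 ⊕ 20 = 98

06 d1 7f 9b be fb 95 f6 09 97 d6 fe 98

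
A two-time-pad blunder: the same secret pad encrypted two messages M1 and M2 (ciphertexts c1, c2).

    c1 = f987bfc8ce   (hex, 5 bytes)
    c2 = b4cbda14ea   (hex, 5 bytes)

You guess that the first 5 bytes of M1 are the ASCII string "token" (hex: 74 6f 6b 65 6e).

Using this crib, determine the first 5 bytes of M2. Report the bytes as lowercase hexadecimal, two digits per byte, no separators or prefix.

First, c1 ⊕ c2 = (M1 ⊕ K) ⊕ (M2 ⊕ K) = M1 ⊕ M2, so the key drops out. Then M2 = (M1 ⊕ M2) ⊕ M1 over the first 5 bytes.
byte 0: (f9 ⊕ b4) ⊕ 74 = 4d ⊕ 74 = 39
byte 1: (87 ⊕ cb) ⊕ 6f = 4c ⊕ 6f = 23
byte 2: (bf ⊕ da) ⊕ 6b = 65 ⊕ 6b = 0e
byte 3: (c8 ⊕ 14) ⊕ 65 = dc ⊕ 65 = b9
byte 4: (ce ⊕ ea) ⊕ 6e = 24 ⊕ 6e = 4a

39230eb94a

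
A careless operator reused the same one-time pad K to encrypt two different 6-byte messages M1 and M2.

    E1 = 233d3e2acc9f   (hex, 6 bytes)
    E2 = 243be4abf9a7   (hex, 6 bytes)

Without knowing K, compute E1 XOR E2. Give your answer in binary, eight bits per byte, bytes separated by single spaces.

E1 ⊕ E2 = (M1 ⊕ K) ⊕ (M2 ⊕ K) = M1 ⊕ M2 — the shared key cancels under XOR.
23 ⊕ 24 = 07
3d ⊕ 3b = 06
3e ⊕ e4 = da
2a ⊕ ab = 81
cc ⊕ f9 = 35
9f ⊕ a7 = 38

00000111 00000110 11011010 10000001 00110101 00111000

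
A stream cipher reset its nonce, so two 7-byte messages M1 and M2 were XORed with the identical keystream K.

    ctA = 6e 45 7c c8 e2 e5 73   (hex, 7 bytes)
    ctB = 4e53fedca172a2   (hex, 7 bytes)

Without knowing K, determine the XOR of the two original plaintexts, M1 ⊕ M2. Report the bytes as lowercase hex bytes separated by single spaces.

ctA ⊕ ctB = (M1 ⊕ K) ⊕ (M2 ⊕ K) = M1 ⊕ M2 — the shared key cancels under XOR.
byte 0: 01101110 XOR 01001110 = 00100000
byte 1: 01000101 XOR 01010011 = 00010110
byte 2: 01111100 XOR 11111110 = 10000010
byte 3: 11001000 XOR 11011100 = 00010100
byte 4: 11100010 XOR 10100001 = 01000011
byte 5: 11100101 XOR 01110010 = 10010111
byte 6: 01110011 XOR 10100010 = 11010001

20 16 82 14 43 97 d1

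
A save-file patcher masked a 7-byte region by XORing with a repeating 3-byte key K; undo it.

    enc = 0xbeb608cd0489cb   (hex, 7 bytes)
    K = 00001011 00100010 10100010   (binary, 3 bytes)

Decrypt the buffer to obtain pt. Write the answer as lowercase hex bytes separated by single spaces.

The 3-byte key repeats, so the effective keystream is 0b 22 a2 0b 22 a2 0b.
byte 0: be ^ 0b = b5
byte 1: b6 ^ 22 = 94
byte 2: 08 ^ a2 = aa
byte 3: cd ^ 0b = c6
byte 4: 04 ^ 22 = 26
byte 5: 89 ^ a2 = 2b
byte 6: cb ^ 0b = c0

b5 94 aa c6 26 2b c0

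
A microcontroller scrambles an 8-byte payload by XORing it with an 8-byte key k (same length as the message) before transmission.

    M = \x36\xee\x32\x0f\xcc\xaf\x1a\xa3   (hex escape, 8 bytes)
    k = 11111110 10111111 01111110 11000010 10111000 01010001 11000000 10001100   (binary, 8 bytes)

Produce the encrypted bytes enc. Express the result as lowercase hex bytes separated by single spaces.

c8 51 4c cd 74 fe da 2f

XOR is its own inverse, so applying the key byte-wise gives the result directly.
byte 0: 00110110 XOR 11111110 = 11001000
byte 1: 11101110 XOR 10111111 = 01010001
byte 2: 00110010 XOR 01111110 = 01001100
byte 3: 00001111 XOR 11000010 = 11001101
byte 4: 11001100 XOR 10111000 = 01110100
byte 5: 10101111 XOR 01010001 = 11111110
byte 6: 00011010 XOR 11000000 = 11011010
byte 7: 10100011 XOR 10001100 = 00101111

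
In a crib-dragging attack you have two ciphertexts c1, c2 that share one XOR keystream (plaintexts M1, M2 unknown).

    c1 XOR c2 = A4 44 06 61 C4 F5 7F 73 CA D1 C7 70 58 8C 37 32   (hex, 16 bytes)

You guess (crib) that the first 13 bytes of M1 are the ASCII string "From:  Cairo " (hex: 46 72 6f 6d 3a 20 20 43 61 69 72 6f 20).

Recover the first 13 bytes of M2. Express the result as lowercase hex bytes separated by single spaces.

Since c1 ⊕ c2 = M1 ⊕ M2, XORing with the guessed M1 bytes yields the corresponding M2 bytes: M2 = (c1 ⊕ c2) ⊕ M1.
164 ⊕  70 = 226
 68 ⊕ 114 =  54
  6 ⊕ 111 = 105
 97 ⊕ 109 =  12
196 ⊕  58 = 254
245 ⊕  32 = 213
127 ⊕  32 =  95
115 ⊕  67 =  48
202 ⊕  97 = 171
209 ⊕ 105 = 184
199 ⊕ 114 = 181
112 ⊕ 111 =  31
 88 ⊕  32 = 120

e2 36 69 0c fe d5 5f 30 ab b8 b5 1f 78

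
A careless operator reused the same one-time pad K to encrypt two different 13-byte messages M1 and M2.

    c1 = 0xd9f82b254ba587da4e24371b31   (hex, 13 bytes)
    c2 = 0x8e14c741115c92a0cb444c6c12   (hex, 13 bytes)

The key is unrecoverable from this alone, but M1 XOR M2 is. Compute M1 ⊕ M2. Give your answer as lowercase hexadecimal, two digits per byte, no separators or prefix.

c1 ⊕ c2 = (M1 ⊕ K) ⊕ (M2 ⊕ K) = M1 ⊕ M2 — the shared key cancels under XOR.
byte 0: 11011001 ^ 10001110 = 01010111
byte 1: 11111000 ^ 00010100 = 11101100
byte 2: 00101011 ^ 11000111 = 11101100
byte 3: 00100101 ^ 01000001 = 01100100
byte 4: 01001011 ^ 00010001 = 01011010
byte 5: 10100101 ^ 01011100 = 11111001
byte 6: 10000111 ^ 10010010 = 00010101
byte 7: 11011010 ^ 10100000 = 01111010
byte 8: 01001110 ^ 11001011 = 10000101
byte 9: 00100100 ^ 01000100 = 01100000
byte 10: 00110111 ^ 01001100 = 01111011
byte 11: 00011011 ^ 01101100 = 01110111
byte 12: 00110001 ^ 00010010 = 00100011

57ecec645af9157a85607b7723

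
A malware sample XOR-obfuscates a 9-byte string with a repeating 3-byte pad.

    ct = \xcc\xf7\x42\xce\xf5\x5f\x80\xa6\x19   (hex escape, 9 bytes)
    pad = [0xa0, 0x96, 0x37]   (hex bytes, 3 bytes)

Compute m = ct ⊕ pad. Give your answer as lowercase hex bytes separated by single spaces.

The 3-byte key repeats, so the effective keystream is a0 96 37 a0 96 37 a0 96 37.
byte 0: cc XOR a0 = 6c
byte 1: f7 XOR 96 = 61
byte 2: 42 XOR 37 = 75
byte 3: ce XOR a0 = 6e
byte 4: f5 XOR 96 = 63
byte 5: 5f XOR 37 = 68
byte 6: 80 XOR a0 = 20
byte 7: a6 XOR 96 = 30
byte 8: 19 XOR 37 = 2e

6c 61 75 6e 63 68 20 30 2e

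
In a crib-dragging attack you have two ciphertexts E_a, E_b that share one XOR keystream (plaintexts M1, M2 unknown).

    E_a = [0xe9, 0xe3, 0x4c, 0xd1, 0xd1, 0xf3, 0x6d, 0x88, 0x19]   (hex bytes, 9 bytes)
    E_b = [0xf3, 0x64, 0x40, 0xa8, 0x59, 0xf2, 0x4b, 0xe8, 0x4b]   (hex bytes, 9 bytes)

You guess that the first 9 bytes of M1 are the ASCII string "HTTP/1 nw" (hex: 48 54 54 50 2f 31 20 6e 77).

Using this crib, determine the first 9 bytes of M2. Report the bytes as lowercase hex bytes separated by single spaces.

First, E_a ⊕ E_b = (M1 ⊕ K) ⊕ (M2 ⊕ K) = M1 ⊕ M2, so the key drops out. Then M2 = (M1 ⊕ M2) ⊕ M1 over the first 9 bytes.
byte 0: (e9 xor f3) xor 48 = 1a xor 48 = 52
byte 1: (e3 xor 64) xor 54 = 87 xor 54 = d3
byte 2: (4c xor 40) xor 54 = 0c xor 54 = 58
byte 3: (d1 xor a8) xor 50 = 79 xor 50 = 29
byte 4: (d1 xor 59) xor 2f = 88 xor 2f = a7
byte 5: (f3 xor f2) xor 31 = 01 xor 31 = 30
byte 6: (6d xor 4b) xor 20 = 26 xor 20 = 06
byte 7: (88 xor e8) xor 6e = 60 xor 6e = 0e
byte 8: (19 xor 4b) xor 77 = 52 xor 77 = 25

52 d3 58 29 a7 30 06 0e 25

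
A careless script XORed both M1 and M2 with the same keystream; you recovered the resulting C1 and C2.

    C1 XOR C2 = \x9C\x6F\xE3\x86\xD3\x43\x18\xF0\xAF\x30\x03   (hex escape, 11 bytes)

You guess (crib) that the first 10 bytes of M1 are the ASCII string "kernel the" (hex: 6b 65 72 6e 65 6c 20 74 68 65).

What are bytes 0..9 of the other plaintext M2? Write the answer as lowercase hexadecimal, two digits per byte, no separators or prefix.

f70a91e8b62f3884c755

Since C1 ⊕ C2 = M1 ⊕ M2, XORing with the guessed M1 bytes yields the corresponding M2 bytes: M2 = (C1 ⊕ C2) ⊕ M1.
byte 0: 9c XOR 6b = f7
byte 1: 6f XOR 65 = 0a
byte 2: e3 XOR 72 = 91
byte 3: 86 XOR 6e = e8
byte 4: d3 XOR 65 = b6
byte 5: 43 XOR 6c = 2f
byte 6: 18 XOR 20 = 38
byte 7: f0 XOR 74 = 84
byte 8: af XOR 68 = c7
byte 9: 30 XOR 65 = 55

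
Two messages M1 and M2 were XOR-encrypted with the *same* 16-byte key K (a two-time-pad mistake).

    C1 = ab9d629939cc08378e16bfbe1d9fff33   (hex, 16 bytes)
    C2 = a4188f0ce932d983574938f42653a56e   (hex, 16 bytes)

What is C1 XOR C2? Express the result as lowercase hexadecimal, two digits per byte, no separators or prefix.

C1 ⊕ C2 = (M1 ⊕ K) ⊕ (M2 ⊕ K) = M1 ⊕ M2 — the shared key cancels under XOR.
ab xor a4 = 0f
9d xor 18 = 85
62 xor 8f = ed
99 xor 0c = 95
39 xor e9 = d0
cc xor 32 = fe
08 xor d9 = d1
37 xor 83 = b4
8e xor 57 = d9
16 xor 49 = 5f
bf xor 38 = 87
be xor f4 = 4a
1d xor 26 = 3b
9f xor 53 = cc
ff xor a5 = 5a
33 xor 6e = 5d

0f85ed95d0fed1b4d95f874a3bcc5a5d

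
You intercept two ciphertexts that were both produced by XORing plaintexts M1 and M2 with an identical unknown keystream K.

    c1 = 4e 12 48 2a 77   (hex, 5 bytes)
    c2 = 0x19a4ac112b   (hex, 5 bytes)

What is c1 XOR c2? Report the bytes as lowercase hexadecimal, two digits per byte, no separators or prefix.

57b6e43b5c

c1 ⊕ c2 = (M1 ⊕ K) ⊕ (M2 ⊕ K) = M1 ⊕ M2 — the shared key cancels under XOR.
byte 0: 4e xor 19 = 57
byte 1: 12 xor a4 = b6
byte 2: 48 xor ac = e4
byte 3: 2a xor 11 = 3b
byte 4: 77 xor 2b = 5c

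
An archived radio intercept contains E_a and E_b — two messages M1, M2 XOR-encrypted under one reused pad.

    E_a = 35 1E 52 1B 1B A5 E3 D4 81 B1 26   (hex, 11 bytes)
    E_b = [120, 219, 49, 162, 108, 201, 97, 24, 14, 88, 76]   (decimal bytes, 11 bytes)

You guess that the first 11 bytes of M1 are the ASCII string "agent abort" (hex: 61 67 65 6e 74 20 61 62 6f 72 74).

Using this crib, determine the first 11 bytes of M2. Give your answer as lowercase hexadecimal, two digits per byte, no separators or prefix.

2ca206d7034ce3aee09b1e

First, E_a ⊕ E_b = (M1 ⊕ K) ⊕ (M2 ⊕ K) = M1 ⊕ M2, so the key drops out. Then M2 = (M1 ⊕ M2) ⊕ M1 over the first 11 bytes.
byte 0: (35 XOR 78) XOR 61 = 4d XOR 61 = 2c
byte 1: (1e XOR db) XOR 67 = c5 XOR 67 = a2
byte 2: (52 XOR 31) XOR 65 = 63 XOR 65 = 06
byte 3: (1b XOR a2) XOR 6e = b9 XOR 6e = d7
byte 4: (1b XOR 6c) XOR 74 = 77 XOR 74 = 03
byte 5: (a5 XOR c9) XOR 20 = 6c XOR 20 = 4c
byte 6: (e3 XOR 61) XOR 61 = 82 XOR 61 = e3
byte 7: (d4 XOR 18) XOR 62 = cc XOR 62 = ae
byte 8: (81 XOR 0e) XOR 6f = 8f XOR 6f = e0
byte 9: (b1 XOR 58) XOR 72 = e9 XOR 72 = 9b
byte 10: (26 XOR 4c) XOR 74 = 6a XOR 74 = 1e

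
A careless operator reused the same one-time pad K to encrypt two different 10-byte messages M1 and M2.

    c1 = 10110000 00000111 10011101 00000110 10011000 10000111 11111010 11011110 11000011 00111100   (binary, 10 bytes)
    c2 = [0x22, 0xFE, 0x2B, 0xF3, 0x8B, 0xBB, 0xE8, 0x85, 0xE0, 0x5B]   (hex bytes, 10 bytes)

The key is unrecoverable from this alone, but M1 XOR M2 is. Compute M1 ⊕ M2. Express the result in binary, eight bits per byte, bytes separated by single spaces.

10010010 11111001 10110110 11110101 00010011 00111100 00010010 01011011 00100011 01100111

c1 ⊕ c2 = (M1 ⊕ K) ⊕ (M2 ⊕ K) = M1 ⊕ M2 — the shared key cancels under XOR.
b0 xor 22 = 92
07 xor fe = f9
9d xor 2b = b6
06 xor f3 = f5
98 xor 8b = 13
87 xor bb = 3c
fa xor e8 = 12
de xor 85 = 5b
c3 xor e0 = 23
3c xor 5b = 67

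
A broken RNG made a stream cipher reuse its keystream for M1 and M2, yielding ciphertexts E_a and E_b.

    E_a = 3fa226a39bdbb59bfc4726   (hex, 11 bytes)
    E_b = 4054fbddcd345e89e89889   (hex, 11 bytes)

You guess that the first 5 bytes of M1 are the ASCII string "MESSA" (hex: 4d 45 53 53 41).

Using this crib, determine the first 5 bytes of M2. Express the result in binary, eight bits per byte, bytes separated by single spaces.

00110010 10110011 10001110 00101101 00010111

First, E_a ⊕ E_b = (M1 ⊕ K) ⊕ (M2 ⊕ K) = M1 ⊕ M2, so the key drops out. Then M2 = (M1 ⊕ M2) ⊕ M1 over the first 5 bytes.
byte 0: (3f xor 40) xor 4d = 7f xor 4d = 32
byte 1: (a2 xor 54) xor 45 = f6 xor 45 = b3
byte 2: (26 xor fb) xor 53 = dd xor 53 = 8e
byte 3: (a3 xor dd) xor 53 = 7e xor 53 = 2d
byte 4: (9b xor cd) xor 41 = 56 xor 41 = 17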